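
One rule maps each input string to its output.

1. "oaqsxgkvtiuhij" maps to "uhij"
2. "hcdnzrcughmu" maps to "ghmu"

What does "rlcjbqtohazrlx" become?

Looking at the pairs, the operation is to keep only the last 4 characters.
For "rlcjbqtohazrlx" the result is "zrlx".

zrlx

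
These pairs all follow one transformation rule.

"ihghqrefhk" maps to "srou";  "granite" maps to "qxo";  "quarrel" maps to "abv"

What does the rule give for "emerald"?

The rule is to keep one character in every 3, starting at position 1 (positions 1st, 4th, 7th, ...), then shift every letter 10 places forward in the alphabet (wrapping around).
For "emerald", step one produces "erd"; step two turns that into "obn".

obn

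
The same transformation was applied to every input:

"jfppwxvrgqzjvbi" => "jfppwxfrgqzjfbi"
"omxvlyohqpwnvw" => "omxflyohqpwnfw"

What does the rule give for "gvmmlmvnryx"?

The pattern: replace every "v" with "f".
On "gvmmlmvnryx" that produces "gfmmlmfnryx".

gfmmlmfnryx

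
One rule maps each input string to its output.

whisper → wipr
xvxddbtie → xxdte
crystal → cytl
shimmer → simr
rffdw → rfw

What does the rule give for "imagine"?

The transformation: keep every other character starting from the first (positions 1st, 3rd, 5th, ...).
Doing the same to "imagine": "iaie".

iaie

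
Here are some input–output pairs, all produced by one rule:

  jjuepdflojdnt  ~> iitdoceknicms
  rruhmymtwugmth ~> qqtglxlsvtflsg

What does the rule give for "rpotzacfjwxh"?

qonsyzbeivwg

Each output is the input with this applied: shift every letter 1 place backward in the alphabet (wrapping around).
"rpotzacfjwxh" → "qonsyzbeivwg".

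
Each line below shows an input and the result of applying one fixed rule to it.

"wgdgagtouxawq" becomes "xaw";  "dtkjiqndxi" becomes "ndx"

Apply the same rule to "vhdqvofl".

The pattern: delete the last character, then keep only the last 3 characters.
Working it through for "vhdqvofl": intermediate "vhdqvof", final "vof".
(Check on "wgdgagtouxawq": → "wgdgagtouxaw" → "xaw" ✓)

vof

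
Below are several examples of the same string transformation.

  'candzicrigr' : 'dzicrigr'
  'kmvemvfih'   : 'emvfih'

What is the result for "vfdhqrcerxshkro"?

In each case the input is transformed by: delete the first 3 characters.
Doing the same to "vfdhqrcerxshkro": "hqrcerxshkro".

hqrcerxshkro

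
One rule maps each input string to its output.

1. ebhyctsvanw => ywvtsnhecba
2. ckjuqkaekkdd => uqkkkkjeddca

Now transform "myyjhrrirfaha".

yyrrrmjihhfaa

Rule — sort the characters into reverse alphabetical order.
Doing the same to "myyjhrrirfaha": "yyrrrmjihhfaa".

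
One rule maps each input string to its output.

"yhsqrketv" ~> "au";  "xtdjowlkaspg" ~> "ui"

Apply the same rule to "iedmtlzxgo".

Each output is the input with this applied: shift every letter 2 places forward in the alphabet (wrapping around), then keep only the vowels.
Starting from "iedmtlzxgo": after the first operation, "kgfovnbziq"; after the second, "oi".

oi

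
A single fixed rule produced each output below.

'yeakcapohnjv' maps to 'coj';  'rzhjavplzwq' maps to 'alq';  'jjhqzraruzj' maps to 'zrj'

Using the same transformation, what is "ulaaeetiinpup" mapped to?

eip

The transformation: delete the first 2 characters, then keep one character in every 3, starting at position 3 (positions 3rd, 6th, 9th, ...).
Working it through for "ulaaeetiinpup": intermediate "aaeetiinpup", final "eip".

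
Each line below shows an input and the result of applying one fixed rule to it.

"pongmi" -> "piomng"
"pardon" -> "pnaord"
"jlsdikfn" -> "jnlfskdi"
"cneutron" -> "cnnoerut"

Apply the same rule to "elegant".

etlneag

In each case the input is transformed by: take characters alternately from the front and the back (1st, last, 2nd, 2nd-last, ...).
Doing the same to "elegant": "etlneag".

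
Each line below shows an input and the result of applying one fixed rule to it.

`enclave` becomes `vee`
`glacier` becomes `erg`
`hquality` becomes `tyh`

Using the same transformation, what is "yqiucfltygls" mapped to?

lsy

Rule — move the last 2 characters to the front (rotate right by 2), then keep only the first 3 characters.
Starting from "yqiucfltygls": after the first operation, "lsyqiucfltyg"; after the second, "lsy".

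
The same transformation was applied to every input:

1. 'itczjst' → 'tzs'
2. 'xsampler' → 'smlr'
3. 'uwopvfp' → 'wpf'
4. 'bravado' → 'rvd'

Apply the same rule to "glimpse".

Each output is the input with this applied: keep every other character starting from the second (positions 2nd, 4th, 6th, ...).
Applying that to "glimpse" gives "lms".

lms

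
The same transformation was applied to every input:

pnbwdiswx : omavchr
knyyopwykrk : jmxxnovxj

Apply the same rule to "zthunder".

ysgtmc

The pattern: shift every letter 1 place backward in the alphabet (wrapping around), then delete the last 2 characters.
On "zthunder": the first step gives "ysgtmcdq", and the second then gives "ysgtmc".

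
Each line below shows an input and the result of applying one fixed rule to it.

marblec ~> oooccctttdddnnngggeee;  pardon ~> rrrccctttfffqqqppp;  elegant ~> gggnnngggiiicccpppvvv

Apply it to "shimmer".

Looking at the pairs, the operation is to shift every letter 2 places forward in the alphabet (wrapping around), then repeat every character 3 times.
For "shimmer" the result is "uuujjjkkkoooooogggttt".

uuujjjkkkoooooogggttt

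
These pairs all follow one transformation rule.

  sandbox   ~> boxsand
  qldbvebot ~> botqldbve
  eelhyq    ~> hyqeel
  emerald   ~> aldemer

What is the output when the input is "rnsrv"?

srvrn

What's happening: move the last 3 characters to the front (rotate right by 3).
"rnsrv" → "srvrn".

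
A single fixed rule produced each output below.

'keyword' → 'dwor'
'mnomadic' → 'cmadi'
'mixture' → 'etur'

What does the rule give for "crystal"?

What's happening: delete the first 3 characters, then move the last character to the front.
"crystal" → "stal" → "lsta".

lsta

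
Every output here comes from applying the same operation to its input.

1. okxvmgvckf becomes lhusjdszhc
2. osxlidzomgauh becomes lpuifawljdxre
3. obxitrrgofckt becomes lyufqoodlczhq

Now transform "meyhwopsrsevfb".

The pattern: shift every letter 3 places backward in the alphabet (wrapping around).
Doing the same to "meyhwopsrsevfb": "jbvetlmpopbscy".

jbvetlmpopbscy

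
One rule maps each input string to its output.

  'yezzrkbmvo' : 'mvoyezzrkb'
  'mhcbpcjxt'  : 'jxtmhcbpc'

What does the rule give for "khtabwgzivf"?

Each output is the input with this applied: move the last 3 characters to the front (rotate right by 3).
So "khtabwgzivf" becomes "ivfkhtabwgz".

ivfkhtabwgz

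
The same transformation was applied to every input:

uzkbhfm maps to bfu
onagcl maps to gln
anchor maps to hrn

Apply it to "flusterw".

In each case the input is transformed by: move the first 2 characters to the end (rotate left by 2), then keep every other character starting from the second (positions 2nd, 4th, 6th, ...).
For "flusterw" the result is "sewl".

sewl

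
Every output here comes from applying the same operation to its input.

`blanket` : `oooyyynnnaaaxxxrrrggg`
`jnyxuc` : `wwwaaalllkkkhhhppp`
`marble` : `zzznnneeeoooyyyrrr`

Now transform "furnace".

ssshhheeeaaannnppprrr

In each case the input is transformed by: repeat every character 3 times, then shift every letter 13 places forward in the alphabet (wrapping around) — i.e. ROT13.
On "furnace": the first step gives "fffuuurrrnnnaaaccceee", and the second then gives "ssshhheeeaaannnppprrr".
(Check on "jnyxuc": → "jjjnnnyyyxxxuuuccc" → "wwwaaalllkkkhhhppp" ✓)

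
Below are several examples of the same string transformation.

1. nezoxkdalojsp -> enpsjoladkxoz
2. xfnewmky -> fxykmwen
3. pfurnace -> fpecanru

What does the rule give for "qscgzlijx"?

The rule is to move the first 2 characters to the end (rotate left by 2), then reverse the string.
On "qscgzlijx": the first step gives "cgzlijxqs", and the second then gives "sqxjilzgc".

sqxjilzgc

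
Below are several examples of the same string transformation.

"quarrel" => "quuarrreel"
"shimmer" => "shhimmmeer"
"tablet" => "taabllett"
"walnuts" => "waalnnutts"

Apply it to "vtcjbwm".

Rule — repeat every character 3 times, then keep every other character starting from the second (positions 2nd, 4th, 6th, ...).
On "vtcjbwm": the first step gives "vvvtttcccjjjbbbwwwmmm", and the second then gives "vttcjjbwwm".

vttcjjbwwm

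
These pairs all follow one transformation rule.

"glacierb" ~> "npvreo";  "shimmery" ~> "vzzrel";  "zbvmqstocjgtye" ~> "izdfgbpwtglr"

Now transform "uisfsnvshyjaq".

fsfaifulwnd

Each output is the input with this applied: shift every letter 13 places forward in the alphabet (wrapping around) — i.e. ROT13, then delete the first 2 characters.
For "uisfsnvshyjaq", step one produces "hvfsfaifulwnd"; step two turns that into "fsfaifulwnd".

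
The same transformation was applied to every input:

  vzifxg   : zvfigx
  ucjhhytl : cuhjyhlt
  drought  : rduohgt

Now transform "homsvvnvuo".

ohsmvvvnou

The rule is to swap each adjacent pair of characters (1↔2, 3↔4, ...).
"homsvvnvuo" → "ohsmvvvnou".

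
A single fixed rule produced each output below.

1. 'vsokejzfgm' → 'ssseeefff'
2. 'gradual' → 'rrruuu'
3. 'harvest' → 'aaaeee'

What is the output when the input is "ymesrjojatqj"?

In each case the input is transformed by: keep one character in every 3, starting at position 2 (positions 2nd, 5th, 8th, ...), then repeat every character 3 times.
So "ymesrjojatqj" becomes "mmmrrrjjjqqq".

mmmrrrjjjqqq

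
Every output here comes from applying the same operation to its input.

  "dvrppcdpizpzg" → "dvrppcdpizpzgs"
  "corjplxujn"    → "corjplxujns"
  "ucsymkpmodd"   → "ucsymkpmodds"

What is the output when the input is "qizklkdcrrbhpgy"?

In each case the input is transformed by: append "s".
Doing the same to "qizklkdcrrbhpgy": "qizklkdcrrbhpgys".

qizklkdcrrbhpgys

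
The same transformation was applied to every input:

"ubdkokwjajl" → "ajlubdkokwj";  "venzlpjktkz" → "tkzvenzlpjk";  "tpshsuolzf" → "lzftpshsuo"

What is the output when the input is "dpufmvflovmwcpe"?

What's happening: move the last 3 characters to the front (rotate right by 3).
Applying that to "dpufmvflovmwcpe" gives "cpedpufmvflovmw".

cpedpufmvflovmw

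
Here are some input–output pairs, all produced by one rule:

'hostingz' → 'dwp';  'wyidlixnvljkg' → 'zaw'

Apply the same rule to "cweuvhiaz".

The rule is to shift every letter 10 places backward in the alphabet (wrapping around), then keep only the last 3 characters.
For "cweuvhiaz" the result is "yqp".

yqp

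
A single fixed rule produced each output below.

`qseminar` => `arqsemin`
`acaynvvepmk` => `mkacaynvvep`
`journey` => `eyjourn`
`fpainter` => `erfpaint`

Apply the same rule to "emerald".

ldemera

What's happening: move the last 2 characters to the front (rotate right by 2).
So "emerald" becomes "ldemera".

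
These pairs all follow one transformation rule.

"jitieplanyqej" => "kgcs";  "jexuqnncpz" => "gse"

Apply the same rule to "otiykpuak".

The pattern: keep one character in every 3, starting at position 2 (positions 2nd, 5th, 8th, ...), then shift every letter 2 places forward in the alphabet (wrapping around).
Starting from "otiykpuak": after the first operation, "tka"; after the second, "vmc".

vmc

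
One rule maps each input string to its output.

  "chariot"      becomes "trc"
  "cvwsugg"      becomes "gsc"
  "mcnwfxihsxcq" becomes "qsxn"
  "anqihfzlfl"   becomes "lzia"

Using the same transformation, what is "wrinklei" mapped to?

Rule — reverse the string, then keep one character in every 3, starting at position 1 (positions 1st, 4th, 7th, ...).
For "wrinklei", step one produces "ielknirw"; step two turns that into "ikr".

ikr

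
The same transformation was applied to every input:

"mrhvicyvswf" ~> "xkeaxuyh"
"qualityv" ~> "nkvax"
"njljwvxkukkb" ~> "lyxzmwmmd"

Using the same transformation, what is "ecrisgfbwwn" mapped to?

kuihdyyp

Rule — shift every letter 2 places forward in the alphabet (wrapping around), then delete the first 3 characters.
Starting from "ecrisgfbwwn": after the first operation, "getkuihdyyp"; after the second, "kuihdyyp".
(Check on "mrhvicyvswf": → "otjxkeaxuyh" → "xkeaxuyh" ✓)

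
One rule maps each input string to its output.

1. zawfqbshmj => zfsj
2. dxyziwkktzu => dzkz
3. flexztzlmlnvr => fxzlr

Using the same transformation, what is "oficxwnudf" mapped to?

What's happening: keep one character in every 3, starting at position 1 (positions 1st, 4th, 7th, ...).
So "oficxwnudf" becomes "ocnf".

ocnf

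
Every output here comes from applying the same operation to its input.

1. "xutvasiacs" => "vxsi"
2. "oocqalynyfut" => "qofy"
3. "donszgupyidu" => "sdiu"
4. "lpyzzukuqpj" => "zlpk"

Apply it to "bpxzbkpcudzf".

In each case the input is transformed by: keep one character in every 3, starting at position 1 (positions 1st, 4th, 7th, ...), then swap each adjacent pair of characters (1↔2, 3↔4, ...).
"bpxzbkpcudzf" → "bzpd" → "zbdp".

zbdp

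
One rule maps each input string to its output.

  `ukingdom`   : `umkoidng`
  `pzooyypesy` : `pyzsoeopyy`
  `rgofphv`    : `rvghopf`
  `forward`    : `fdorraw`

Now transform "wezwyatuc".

In each case the input is transformed by: take characters alternately from the front and the back (1st, last, 2nd, 2nd-last, ...).
So "wezwyatuc" becomes "wceuztway".

wceuztway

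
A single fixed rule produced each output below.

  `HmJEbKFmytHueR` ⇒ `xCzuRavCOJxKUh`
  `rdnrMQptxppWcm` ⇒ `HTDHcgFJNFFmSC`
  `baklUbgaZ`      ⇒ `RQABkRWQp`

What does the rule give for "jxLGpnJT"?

ZNbwFDzj

The transformation: flip the case of every letter, then shift every letter 10 places backward in the alphabet (wrapping around).
Starting from "jxLGpnJT": after the first operation, "JXlgPNjt"; after the second, "ZNbwFDzj".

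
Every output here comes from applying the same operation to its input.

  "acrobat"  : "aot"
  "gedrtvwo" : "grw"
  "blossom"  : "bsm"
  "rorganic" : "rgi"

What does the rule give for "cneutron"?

cuo

Rule — keep one character in every 3, starting at position 1 (positions 1st, 4th, 7th, ...).
On "cneutron" that produces "cuo".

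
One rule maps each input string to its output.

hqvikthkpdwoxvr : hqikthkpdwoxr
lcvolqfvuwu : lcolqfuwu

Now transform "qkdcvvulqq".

qkdculqq

The rule is to remove every "v".
Doing the same to "qkdcvvulqq": "qkdculqq".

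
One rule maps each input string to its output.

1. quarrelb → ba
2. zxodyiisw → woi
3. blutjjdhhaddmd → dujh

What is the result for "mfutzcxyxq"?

Rule — move the last 3 characters to the front (rotate right by 3), then keep one character in every 3, starting at position 3 (positions 3rd, 6th, 9th, ...).
On "mfutzcxyxq": the first step gives "yxqmfutzcx", and the second then gives "quc".

quc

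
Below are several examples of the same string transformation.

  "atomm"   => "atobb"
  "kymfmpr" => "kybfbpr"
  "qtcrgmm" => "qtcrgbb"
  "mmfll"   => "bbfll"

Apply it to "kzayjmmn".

kzayjbbn

The transformation: replace every "m" with "b".
Doing the same to "kzayjmmn": "kzayjbbn".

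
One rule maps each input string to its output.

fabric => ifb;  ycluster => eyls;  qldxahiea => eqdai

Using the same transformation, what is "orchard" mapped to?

The pattern: move the last 2 characters to the front (rotate right by 2), then keep every other character starting from the first (positions 1st, 3rd, 5th, ...).
For "orchard" the result is "roca".

roca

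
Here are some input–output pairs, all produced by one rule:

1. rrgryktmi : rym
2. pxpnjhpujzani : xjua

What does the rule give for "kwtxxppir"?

The rule is to keep one character in every 3, starting at position 2 (positions 2nd, 5th, 8th, ...).
Doing the same to "kwtxxppir": "wxi".

wxi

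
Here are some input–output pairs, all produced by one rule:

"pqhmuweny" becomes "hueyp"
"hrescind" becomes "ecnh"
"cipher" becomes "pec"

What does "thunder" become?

The pattern: keep every other character starting from the first (positions 1st, 3rd, 5th, ...), then move the first character to the end.
On "thunder": the first step gives "tudr", and the second then gives "udrt".

udrt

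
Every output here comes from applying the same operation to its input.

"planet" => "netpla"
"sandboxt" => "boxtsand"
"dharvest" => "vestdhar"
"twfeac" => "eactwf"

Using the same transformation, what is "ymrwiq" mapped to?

In each case the input is transformed by: swap the front and back halves of the string.
So "ymrwiq" becomes "wiqymr".

wiqymr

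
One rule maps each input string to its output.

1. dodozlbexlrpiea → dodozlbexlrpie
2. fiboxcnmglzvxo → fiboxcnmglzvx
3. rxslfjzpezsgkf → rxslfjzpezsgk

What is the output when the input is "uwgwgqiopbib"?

uwgwgqiopbi

Looking at the pairs, the operation is to delete the last character.
So "uwgwgqiopbib" becomes "uwgwgqiopbi".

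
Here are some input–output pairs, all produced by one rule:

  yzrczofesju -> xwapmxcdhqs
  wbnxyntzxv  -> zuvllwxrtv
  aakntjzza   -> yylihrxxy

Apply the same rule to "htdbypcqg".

rfzbnwoae

Rule — swap each adjacent pair of characters (1↔2, 3↔4, ...), then shift every letter 2 places backward in the alphabet (wrapping around).
"htdbypcqg" → "thbdpyqcg" → "rfzbnwoae".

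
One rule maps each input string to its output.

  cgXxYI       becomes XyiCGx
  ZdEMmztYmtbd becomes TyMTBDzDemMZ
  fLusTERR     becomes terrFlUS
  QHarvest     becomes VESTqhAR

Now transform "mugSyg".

sYGMUG

The rule is to swap the front and back halves of the string, then flip the case of every letter.
For "mugSyg", step one produces "Sygmug"; step two turns that into "sYGMUG".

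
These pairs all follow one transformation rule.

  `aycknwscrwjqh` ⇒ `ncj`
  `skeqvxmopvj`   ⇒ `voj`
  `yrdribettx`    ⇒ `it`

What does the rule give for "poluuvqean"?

ue

Looking at the pairs, the operation is to delete the first 3 characters, then keep one character in every 3, starting at position 2 (positions 2nd, 5th, 8th, ...).
Working it through for "poluuvqean": intermediate "uuvqean", final "ue".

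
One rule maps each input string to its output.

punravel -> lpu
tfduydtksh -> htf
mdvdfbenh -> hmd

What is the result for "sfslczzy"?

ysf

The pattern: move the first 2 characters to the end (rotate left by 2), then keep only the last 3 characters.
Working it through for "sfslczzy": intermediate "slczzysf", final "ysf".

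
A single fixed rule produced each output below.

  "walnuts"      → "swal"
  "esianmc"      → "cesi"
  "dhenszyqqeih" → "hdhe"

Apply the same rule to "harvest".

Looking at the pairs, the operation is to move the last character to the front, then keep only the first 4 characters.
For "harvest" the result is "thar".

thar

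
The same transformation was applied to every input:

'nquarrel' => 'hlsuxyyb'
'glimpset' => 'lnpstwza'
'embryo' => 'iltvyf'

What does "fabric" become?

hijmpy

The pattern: sort the characters into alphabetical order, then shift every letter 7 places forward in the alphabet (wrapping around).
"fabric" → "abcfir" → "hijmpy".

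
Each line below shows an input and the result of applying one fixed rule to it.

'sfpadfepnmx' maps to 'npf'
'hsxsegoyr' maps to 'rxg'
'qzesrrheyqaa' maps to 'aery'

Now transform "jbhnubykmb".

mhb

Rule — keep one character in every 3, starting at position 3 (positions 3rd, 6th, 9th, ...), then move the last character to the front.
Applying both steps to "jbhnubykmb": "hbm", then "mhb".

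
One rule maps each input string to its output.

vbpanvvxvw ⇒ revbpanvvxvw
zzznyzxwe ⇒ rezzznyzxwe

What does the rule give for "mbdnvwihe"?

Each output is the input with this applied: prepend "re".
Applying that to "mbdnvwihe" gives "rembdnvwihe".

rembdnvwihe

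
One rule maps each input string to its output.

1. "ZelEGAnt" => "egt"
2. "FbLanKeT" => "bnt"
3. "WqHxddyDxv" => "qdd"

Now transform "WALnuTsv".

What's happening: keep one character in every 3, starting at position 2 (positions 2nd, 5th, 8th, ...), then convert every letter to lowercase.
"WALnuTsv" → "Auv" → "auv".

auv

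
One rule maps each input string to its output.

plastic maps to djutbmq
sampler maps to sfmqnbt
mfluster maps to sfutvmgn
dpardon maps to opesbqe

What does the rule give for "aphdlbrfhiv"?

Rule — reverse the string, then shift every letter 1 place forward in the alphabet (wrapping around).
For "aphdlbrfhiv", step one produces "vihfrbldhpa"; step two turns that into "wjigscmeiqb".

wjigscmeiqb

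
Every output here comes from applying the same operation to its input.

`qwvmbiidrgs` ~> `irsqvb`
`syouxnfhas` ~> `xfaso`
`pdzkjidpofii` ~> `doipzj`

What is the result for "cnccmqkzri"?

Rule — keep every other character starting from the first (positions 1st, 3rd, 5th, ...), then move the last 3 characters to the front (rotate right by 3).
Working it through for "cnccmqkzri": intermediate "ccmkr", final "mkrcc".
(Check on "pdzkjidpofii": → "pzjdoi" → "doipzj" ✓)

mkrcc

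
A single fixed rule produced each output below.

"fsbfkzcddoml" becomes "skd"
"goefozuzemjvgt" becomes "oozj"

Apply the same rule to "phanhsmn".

hh

In each case the input is transformed by: keep one character in every 3, starting at position 2 (positions 2nd, 5th, 8th, ...), then delete the last character.
"phanhsmn" → "hhn" → "hh".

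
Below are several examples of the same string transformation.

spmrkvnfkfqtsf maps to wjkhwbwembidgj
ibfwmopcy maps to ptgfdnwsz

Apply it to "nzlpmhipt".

kgzydgcqe

Looking at the pairs, the operation is to reverse the string, then shift every letter 9 places backward in the alphabet (wrapping around).
On "nzlpmhipt": the first step gives "tpihmplzn", and the second then gives "kgzydgcqe".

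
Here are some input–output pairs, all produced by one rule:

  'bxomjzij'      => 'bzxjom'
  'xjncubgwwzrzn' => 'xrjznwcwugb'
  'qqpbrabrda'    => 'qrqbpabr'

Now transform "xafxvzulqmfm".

Looking at the pairs, the operation is to delete the last 2 characters, then take characters alternately from the front and the back (1st, last, 2nd, 2nd-last, ...).
Working it through for "xafxvzulqmfm": intermediate "xafxvzulqm", final "xmaqflxuvz".

xmaqflxuvz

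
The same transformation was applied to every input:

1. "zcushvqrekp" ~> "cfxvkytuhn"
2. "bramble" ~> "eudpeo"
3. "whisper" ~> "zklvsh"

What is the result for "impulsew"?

lpsxovh

The pattern: delete the last character, then shift every letter 3 places forward in the alphabet (wrapping around).
"impulsew" → "impulse" → "lpsxovh".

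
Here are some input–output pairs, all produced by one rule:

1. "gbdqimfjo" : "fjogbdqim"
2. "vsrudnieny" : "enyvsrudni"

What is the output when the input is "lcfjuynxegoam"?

oamlcfjuynxeg

The pattern: move the last 3 characters to the front (rotate right by 3).
Doing the same to "lcfjuynxegoam": "oamlcfjuynxeg".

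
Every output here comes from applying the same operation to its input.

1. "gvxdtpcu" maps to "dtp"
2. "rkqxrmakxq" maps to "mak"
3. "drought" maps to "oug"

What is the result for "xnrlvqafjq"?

Each output is the input with this applied: move the last 2 characters to the front (rotate right by 2), then keep only the last 3 characters.
"xnrlvqafjq" → "jqxnrlvqaf" → "qaf".

qaf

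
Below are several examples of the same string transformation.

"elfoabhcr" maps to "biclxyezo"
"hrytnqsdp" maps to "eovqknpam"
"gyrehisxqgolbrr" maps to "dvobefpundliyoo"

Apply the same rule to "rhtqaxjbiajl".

oeqnxugyfxgi

What's happening: shift every letter 3 places backward in the alphabet (wrapping around).
For "rhtqaxjbiajl" the result is "oeqnxugyfxgi".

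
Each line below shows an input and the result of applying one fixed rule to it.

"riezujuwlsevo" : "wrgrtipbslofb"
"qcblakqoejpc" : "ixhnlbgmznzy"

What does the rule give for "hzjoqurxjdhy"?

lnrougaevewg

The transformation: shift every letter 3 places backward in the alphabet (wrapping around), then move the first 3 characters to the end (rotate left by 3).
"hzjoqurxjdhy" → "ewglnrougaev" → "lnrougaevewg".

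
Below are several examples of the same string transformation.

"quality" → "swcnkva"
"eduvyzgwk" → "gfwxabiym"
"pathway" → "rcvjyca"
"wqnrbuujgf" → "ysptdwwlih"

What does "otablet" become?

The rule is to shift every letter 2 places forward in the alphabet (wrapping around).
On "otablet" that produces "qvcdngv".

qvcdngv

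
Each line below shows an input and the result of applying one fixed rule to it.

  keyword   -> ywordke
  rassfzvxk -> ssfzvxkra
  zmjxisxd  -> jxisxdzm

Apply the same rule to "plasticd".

asticdpl

In each case the input is transformed by: move the first 2 characters to the end (rotate left by 2).
On "plasticd" that produces "asticdpl".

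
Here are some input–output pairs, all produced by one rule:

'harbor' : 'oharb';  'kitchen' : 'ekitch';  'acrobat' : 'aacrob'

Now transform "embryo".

The pattern: delete the last character, then move the last character to the front.
For "embryo", step one produces "embry"; step two turns that into "yembr".

yembr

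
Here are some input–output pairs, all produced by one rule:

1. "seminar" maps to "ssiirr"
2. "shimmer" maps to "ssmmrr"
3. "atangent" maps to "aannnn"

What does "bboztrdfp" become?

bbzzdd

The rule is to keep one character in every 3, starting at position 1 (positions 1st, 4th, 7th, ...), then double every character.
Applying that to "bboztrdfp" gives "bbzzdd".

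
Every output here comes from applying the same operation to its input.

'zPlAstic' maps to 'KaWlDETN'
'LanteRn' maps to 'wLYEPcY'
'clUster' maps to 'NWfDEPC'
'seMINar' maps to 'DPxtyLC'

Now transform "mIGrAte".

XtrClEP

The pattern: flip the case of every letter, then shift every letter 11 places forward in the alphabet (wrapping around).
Doing the same to "mIGrAte": "XtrClEP".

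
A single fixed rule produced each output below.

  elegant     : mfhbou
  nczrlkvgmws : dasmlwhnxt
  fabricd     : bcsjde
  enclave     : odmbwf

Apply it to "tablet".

bcmfu

Each output is the input with this applied: delete the first character, then shift every letter 1 place forward in the alphabet (wrapping around).
For "tablet", step one produces "ablet"; step two turns that into "bcmfu".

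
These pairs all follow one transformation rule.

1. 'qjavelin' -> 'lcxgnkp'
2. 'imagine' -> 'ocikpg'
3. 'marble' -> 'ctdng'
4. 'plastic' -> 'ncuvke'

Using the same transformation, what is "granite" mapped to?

tcpkvg

Looking at the pairs, the operation is to delete the first character, then shift every letter 2 places forward in the alphabet (wrapping around).
Working it through for "granite": intermediate "ranite", final "tcpkvg".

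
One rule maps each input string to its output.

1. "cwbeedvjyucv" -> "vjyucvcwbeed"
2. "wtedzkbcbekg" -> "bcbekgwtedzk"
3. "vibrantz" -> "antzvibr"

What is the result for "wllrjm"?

The pattern: swap the front and back halves of the string.
So "wllrjm" becomes "rjmwll".

rjmwll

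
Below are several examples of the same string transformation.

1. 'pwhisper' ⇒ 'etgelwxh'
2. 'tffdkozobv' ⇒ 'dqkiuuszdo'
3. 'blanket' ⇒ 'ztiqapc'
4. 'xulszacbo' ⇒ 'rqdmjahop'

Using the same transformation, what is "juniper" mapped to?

Looking at the pairs, the operation is to shift every letter 11 places backward in the alphabet (wrapping around), then move the last 3 characters to the front (rotate right by 3).
For "juniper", step one produces "yjcxetg"; step two turns that into "etgyjcx".
(Check on "pwhisper": → "elwxhetg" → "etgelwxh" ✓)

etgyjcx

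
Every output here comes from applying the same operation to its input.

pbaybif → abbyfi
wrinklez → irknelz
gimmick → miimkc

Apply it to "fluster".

Rule — delete the first character, then swap each adjacent pair of characters (1↔2, 3↔4, ...).
Applying both steps to "fluster": "luster", then "ultsre".

ultsre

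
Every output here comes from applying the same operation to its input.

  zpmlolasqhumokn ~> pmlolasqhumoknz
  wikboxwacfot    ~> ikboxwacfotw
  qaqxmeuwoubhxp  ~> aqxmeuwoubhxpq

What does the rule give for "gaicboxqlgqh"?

aicboxqlgqhg

Rule — move the first character to the end.
Applying that to "gaicboxqlgqh" gives "aicboxqlgqhg".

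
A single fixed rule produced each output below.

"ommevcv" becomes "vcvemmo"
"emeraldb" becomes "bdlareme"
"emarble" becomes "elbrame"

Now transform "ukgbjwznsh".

In each case the input is transformed by: reverse the string.
On "ukgbjwznsh" that produces "hsnzwjbgku".

hsnzwjbgku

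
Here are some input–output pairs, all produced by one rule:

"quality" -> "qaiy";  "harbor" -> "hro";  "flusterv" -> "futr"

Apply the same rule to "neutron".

The rule is to keep every other character starting from the first (positions 1st, 3rd, 5th, ...).
Applying that to "neutron" gives "nurn".

nurn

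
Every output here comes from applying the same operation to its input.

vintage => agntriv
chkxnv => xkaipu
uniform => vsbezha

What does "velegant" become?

yrtnagir

What's happening: move the first 2 characters to the end (rotate left by 2), then shift every letter 13 places forward in the alphabet (wrapping around) — i.e. ROT13.
Doing the same to "velegant": "yrtnagir".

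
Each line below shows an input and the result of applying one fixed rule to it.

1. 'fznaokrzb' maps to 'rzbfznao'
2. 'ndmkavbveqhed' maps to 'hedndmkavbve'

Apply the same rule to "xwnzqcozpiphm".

phmxwnzqcozp

The rule is to move the last 3 characters to the front (rotate right by 3), then delete the last character.
On "xwnzqcozpiphm": the first step gives "phmxwnzqcozpi", and the second then gives "phmxwnzqcozp".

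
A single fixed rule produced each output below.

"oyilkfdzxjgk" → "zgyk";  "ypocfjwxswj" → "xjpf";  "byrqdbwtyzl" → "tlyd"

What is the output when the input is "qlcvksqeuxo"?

The transformation: keep one character in every 3, starting at position 2 (positions 2nd, 5th, 8th, ...), then swap the front and back halves of the string.
"qlcvksqeuxo" → "lkeo" → "eolk".

eolk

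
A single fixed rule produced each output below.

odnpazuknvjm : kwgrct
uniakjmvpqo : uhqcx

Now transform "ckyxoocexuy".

revlb

The rule is to shift every letter 7 places forward in the alphabet (wrapping around), then keep every other character starting from the second (positions 2nd, 4th, 6th, ...).
Starting from "ckyxoocexuy": after the first operation, "jrfevvjlebf"; after the second, "revlb".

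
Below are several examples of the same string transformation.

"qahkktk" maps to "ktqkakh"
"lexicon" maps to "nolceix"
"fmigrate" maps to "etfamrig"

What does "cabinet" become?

tecnaib

The pattern: move the last character to the front, then take characters alternately from the front and the back (1st, last, 2nd, 2nd-last, ...).
Starting from "cabinet": after the first operation, "tcabine"; after the second, "tecnaib".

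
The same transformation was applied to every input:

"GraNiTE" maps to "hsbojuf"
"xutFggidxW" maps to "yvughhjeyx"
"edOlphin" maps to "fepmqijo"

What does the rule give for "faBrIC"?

In each case the input is transformed by: shift every letter 1 place forward in the alphabet (wrapping around), then convert every letter to lowercase.
Starting from "faBrIC": after the first operation, "gbCsJD"; after the second, "gbcsjd".

gbcsjd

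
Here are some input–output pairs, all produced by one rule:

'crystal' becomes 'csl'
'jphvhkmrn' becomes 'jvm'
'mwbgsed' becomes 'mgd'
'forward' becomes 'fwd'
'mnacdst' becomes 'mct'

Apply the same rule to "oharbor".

Looking at the pairs, the operation is to keep one character in every 3, starting at position 1 (positions 1st, 4th, 7th, ...).
On "oharbor" that produces "orr".

orr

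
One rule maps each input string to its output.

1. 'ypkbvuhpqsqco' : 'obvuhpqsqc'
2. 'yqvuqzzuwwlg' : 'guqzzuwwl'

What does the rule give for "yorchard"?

dchar

The pattern: delete the first 3 characters, then move the last character to the front.
For "yorchard", step one produces "chard"; step two turns that into "dchar".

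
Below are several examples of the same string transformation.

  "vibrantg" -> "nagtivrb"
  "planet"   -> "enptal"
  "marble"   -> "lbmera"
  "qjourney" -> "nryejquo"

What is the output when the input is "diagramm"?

armmidga

Looking at the pairs, the operation is to swap the front and back halves of the string, then swap each adjacent pair of characters (1↔2, 3↔4, ...).
On "diagramm": the first step gives "rammdiag", and the second then gives "armmidga".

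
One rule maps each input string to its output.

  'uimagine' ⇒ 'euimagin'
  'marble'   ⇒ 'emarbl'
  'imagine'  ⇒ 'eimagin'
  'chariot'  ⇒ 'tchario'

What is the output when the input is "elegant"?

telegan

The rule is to move the last character to the front.
For "elegant" the result is "telegan".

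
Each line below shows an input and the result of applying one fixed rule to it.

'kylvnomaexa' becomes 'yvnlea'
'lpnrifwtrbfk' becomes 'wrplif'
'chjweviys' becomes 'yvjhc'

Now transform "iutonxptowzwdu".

zwutpoi

The rule is to sort the characters into reverse alphabetical order, then keep every other character starting from the first (positions 1st, 3rd, 5th, ...).
"iutonxptowzwdu" → "zxwwuuttpoonid" → "zwutpoi".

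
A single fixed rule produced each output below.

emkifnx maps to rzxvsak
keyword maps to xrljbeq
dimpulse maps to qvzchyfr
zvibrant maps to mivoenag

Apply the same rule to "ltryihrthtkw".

The rule is to shift every letter 13 places forward in the alphabet (wrapping around) — i.e. ROT13.
On "ltryihrthtkw" that produces "ygelvuegugxj".

ygelvuegugxj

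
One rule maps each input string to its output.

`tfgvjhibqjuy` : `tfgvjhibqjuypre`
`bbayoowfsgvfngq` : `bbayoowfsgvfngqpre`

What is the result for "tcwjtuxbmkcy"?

tcwjtuxbmkcypre

The rule is to append "pre".
So "tcwjtuxbmkcy" becomes "tcwjtuxbmkcypre".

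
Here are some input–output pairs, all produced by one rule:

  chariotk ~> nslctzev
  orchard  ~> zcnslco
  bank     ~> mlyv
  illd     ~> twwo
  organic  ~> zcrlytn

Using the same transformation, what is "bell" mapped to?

mpww

Rule — shift every letter 11 places forward in the alphabet (wrapping around).
On "bell" that produces "mpww".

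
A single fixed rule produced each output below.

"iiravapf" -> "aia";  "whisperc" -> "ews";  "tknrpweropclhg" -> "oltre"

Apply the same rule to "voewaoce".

ovw

Looking at the pairs, the operation is to swap the front and back halves of the string, then keep one character in every 3, starting at position 2 (positions 2nd, 5th, 8th, ...).
"voewaoce" → "aocevoew" → "ovw".
(Check on "iiravapf": → "vapfiira" → "aia" ✓)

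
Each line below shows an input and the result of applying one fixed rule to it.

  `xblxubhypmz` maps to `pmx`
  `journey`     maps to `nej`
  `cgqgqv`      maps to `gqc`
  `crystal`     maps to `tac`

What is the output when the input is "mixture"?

Rule — swap the first and last characters, then keep only the last 3 characters.
Working it through for "mixture": intermediate "eixturm", final "urm".

urm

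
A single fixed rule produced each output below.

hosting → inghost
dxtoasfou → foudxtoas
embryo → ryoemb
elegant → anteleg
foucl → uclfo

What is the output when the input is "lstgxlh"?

xlhlstg

Each output is the input with this applied: move the last 3 characters to the front (rotate right by 3).
So "lstgxlh" becomes "xlhlstg".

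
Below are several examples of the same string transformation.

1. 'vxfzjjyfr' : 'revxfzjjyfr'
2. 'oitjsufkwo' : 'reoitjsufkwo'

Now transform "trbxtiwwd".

What's happening: prepend "re".
So "trbxtiwwd" becomes "retrbxtiwwd".

retrbxtiwwd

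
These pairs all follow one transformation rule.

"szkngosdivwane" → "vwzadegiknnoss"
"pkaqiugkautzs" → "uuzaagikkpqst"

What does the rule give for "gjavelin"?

lnvaegij

Each output is the input with this applied: sort the characters into alphabetical order, then move the last 3 characters to the front (rotate right by 3).
Applying both steps to "gjavelin": "aegijlnv", then "lnvaegij".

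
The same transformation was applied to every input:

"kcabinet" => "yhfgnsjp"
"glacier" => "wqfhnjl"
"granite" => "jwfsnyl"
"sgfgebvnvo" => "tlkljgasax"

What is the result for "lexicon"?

Looking at the pairs, the operation is to swap the first and last characters, then shift every letter 5 places forward in the alphabet (wrapping around).
For "lexicon", step one produces "nexicol"; step two turns that into "sjcnhtq".

sjcnhtq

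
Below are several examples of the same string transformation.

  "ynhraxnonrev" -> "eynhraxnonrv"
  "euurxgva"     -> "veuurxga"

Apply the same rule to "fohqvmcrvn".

What's happening: move the last character to the front, then swap the first and last characters.
Working it through for "fohqvmcrvn": intermediate "nfohqvmcrv", final "vfohqvmcrn".

vfohqvmcrn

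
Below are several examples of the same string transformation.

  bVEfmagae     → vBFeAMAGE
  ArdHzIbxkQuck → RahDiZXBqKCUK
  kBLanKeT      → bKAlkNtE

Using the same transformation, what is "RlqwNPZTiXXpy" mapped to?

Each output is the input with this applied: flip the case of every letter, then swap each adjacent pair of characters (1↔2, 3↔4, ...).
For "RlqwNPZTiXXpy", step one produces "rLQWnpztIxxPY"; step two turns that into "LrWQpntzxIPxY".

LrWQpntzxIPxY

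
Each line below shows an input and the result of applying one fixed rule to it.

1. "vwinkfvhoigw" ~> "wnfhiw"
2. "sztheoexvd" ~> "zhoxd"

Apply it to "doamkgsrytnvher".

What's happening: keep every other character starting from the second (positions 2nd, 4th, 6th, ...).
Doing the same to "doamkgsrytnvher": "omgrtve".

omgrtve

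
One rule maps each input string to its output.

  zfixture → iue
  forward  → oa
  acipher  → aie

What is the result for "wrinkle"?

The rule is to keep only the vowels.
For "wrinkle" the result is "ie".

ie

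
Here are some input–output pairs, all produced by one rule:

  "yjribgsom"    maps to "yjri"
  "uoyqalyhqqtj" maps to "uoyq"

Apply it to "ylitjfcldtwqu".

ylit

The pattern: keep only the first 4 characters.
For "ylitjfcldtwqu" the result is "ylit".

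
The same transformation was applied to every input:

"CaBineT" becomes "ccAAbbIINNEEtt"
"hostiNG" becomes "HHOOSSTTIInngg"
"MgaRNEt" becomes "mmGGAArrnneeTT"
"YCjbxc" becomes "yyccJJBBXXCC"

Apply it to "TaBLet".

Each output is the input with this applied: double every character, then flip the case of every letter.
Doing the same to "TaBLet": "ttAAbbllEETT".
(Check on "YCjbxc": → "YYCCjjbbxxcc" → "yyccJJBBXXCC" ✓)

ttAAbbllEETT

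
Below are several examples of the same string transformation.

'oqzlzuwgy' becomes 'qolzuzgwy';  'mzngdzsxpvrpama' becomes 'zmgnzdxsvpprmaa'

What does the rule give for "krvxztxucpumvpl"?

Looking at the pairs, the operation is to swap each adjacent pair of characters (1↔2, 3↔4, ...).
Applying that to "krvxztxucpumvpl" gives "rkxvtzuxpcmupvl".

rkxvtzuxpcmupvl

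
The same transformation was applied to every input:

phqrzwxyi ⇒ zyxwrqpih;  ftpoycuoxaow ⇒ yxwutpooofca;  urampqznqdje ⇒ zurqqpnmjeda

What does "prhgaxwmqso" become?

xwsrqpomhga

In each case the input is transformed by: sort the characters into reverse alphabetical order.
"prhgaxwmqso" → "xwsrqpomhga".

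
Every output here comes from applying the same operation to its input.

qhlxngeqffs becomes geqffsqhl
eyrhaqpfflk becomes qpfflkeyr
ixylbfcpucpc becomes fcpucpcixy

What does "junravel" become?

veljun

The pattern: move the first 3 characters to the end (rotate left by 3), then delete the first 2 characters.
On "junravel" that produces "veljun".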